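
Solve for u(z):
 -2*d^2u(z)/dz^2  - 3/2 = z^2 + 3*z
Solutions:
 u(z) = C1 + C2*z - z^4/24 - z^3/4 - 3*z^2/8


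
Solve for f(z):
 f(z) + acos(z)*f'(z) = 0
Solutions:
 f(z) = C1*exp(-Integral(1/acos(z), z))


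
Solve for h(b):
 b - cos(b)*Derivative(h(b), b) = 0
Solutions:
 h(b) = C1 + Integral(b/cos(b), b)


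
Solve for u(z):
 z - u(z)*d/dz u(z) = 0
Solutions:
 u(z) = -sqrt(C1 + z^2)
 u(z) = sqrt(C1 + z^2)


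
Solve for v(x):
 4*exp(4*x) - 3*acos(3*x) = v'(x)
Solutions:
 v(x) = C1 - 3*x*acos(3*x) + sqrt(1 - 9*x^2) + exp(4*x)


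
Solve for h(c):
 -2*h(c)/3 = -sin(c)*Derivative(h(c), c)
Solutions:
 h(c) = C1*(cos(c) - 1)^(1/3)/(cos(c) + 1)^(1/3)


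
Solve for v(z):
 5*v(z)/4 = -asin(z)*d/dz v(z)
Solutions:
 v(z) = C1*exp(-5*Integral(1/asin(z), z)/4)


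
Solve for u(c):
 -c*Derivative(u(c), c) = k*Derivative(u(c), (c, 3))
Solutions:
 u(c) = C1 + Integral(C2*airyai(c*(-1/k)^(1/3)) + C3*airybi(c*(-1/k)^(1/3)), c)


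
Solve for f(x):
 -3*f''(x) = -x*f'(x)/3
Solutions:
 f(x) = C1 + C2*erfi(sqrt(2)*x/6)


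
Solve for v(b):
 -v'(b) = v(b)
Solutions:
 v(b) = C1*exp(-b)


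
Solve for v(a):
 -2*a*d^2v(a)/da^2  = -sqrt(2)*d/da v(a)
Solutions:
 v(a) = C1 + C2*a^(sqrt(2)/2 + 1)


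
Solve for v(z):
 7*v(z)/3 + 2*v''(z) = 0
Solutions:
 v(z) = C1*sin(sqrt(42)*z/6) + C2*cos(sqrt(42)*z/6)


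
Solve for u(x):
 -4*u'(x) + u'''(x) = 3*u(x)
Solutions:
 u(x) = C1*exp(-x) + C2*exp(x*(1 - sqrt(13))/2) + C3*exp(x*(1 + sqrt(13))/2)


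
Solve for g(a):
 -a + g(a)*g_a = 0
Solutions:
 g(a) = -sqrt(C1 + a^2)
 g(a) = sqrt(C1 + a^2)


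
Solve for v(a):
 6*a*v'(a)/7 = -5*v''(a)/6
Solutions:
 v(a) = C1 + C2*erf(3*sqrt(70)*a/35)


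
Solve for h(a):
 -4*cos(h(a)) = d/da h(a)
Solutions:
 h(a) = pi - asin((C1 + exp(8*a))/(C1 - exp(8*a)))
 h(a) = asin((C1 + exp(8*a))/(C1 - exp(8*a)))


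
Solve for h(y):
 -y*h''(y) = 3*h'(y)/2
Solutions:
 h(y) = C1 + C2/sqrt(y)


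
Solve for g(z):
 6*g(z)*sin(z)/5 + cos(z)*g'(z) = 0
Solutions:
 g(z) = C1*cos(z)^(6/5)


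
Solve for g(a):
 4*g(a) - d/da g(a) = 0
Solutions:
 g(a) = C1*exp(4*a)


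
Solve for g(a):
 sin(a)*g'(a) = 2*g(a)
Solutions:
 g(a) = C1*(cos(a) - 1)/(cos(a) + 1)


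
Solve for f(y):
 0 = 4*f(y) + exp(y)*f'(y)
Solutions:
 f(y) = C1*exp(4*exp(-y))


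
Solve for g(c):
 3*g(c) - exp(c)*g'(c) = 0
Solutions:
 g(c) = C1*exp(-3*exp(-c))


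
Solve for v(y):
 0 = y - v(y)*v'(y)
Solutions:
 v(y) = -sqrt(C1 + y^2)
 v(y) = sqrt(C1 + y^2)


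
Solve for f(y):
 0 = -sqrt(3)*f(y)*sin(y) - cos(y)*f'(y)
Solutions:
 f(y) = C1*cos(y)^(sqrt(3))


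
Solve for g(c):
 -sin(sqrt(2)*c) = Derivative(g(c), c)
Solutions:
 g(c) = C1 + sqrt(2)*cos(sqrt(2)*c)/2


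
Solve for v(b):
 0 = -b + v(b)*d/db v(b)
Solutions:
 v(b) = -sqrt(C1 + b^2)
 v(b) = sqrt(C1 + b^2)


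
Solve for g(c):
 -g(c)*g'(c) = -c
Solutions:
 g(c) = -sqrt(C1 + c^2)
 g(c) = sqrt(C1 + c^2)


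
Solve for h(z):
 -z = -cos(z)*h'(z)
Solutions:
 h(z) = C1 + Integral(z/cos(z), z)


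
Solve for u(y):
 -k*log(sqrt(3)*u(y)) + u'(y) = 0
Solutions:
 Integral(1/(2*log(_y) + log(3)), (_y, u(y))) = C1 + k*y/2


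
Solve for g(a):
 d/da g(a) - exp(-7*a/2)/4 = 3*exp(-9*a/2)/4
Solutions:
 g(a) = C1 - exp(-7*a/2)/14 - exp(-9*a/2)/6


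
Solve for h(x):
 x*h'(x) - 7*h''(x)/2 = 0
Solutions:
 h(x) = C1 + C2*erfi(sqrt(7)*x/7)


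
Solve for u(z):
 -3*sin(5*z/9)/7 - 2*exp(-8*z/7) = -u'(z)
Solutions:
 u(z) = C1 - 27*cos(5*z/9)/35 - 7*exp(-8*z/7)/4


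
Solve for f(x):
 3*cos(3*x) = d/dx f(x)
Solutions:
 f(x) = C1 + sin(3*x)


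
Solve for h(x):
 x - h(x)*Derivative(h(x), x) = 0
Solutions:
 h(x) = -sqrt(C1 + x^2)
 h(x) = sqrt(C1 + x^2)


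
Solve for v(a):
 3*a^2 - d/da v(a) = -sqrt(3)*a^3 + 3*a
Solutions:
 v(a) = C1 + sqrt(3)*a^4/4 + a^3 - 3*a^2/2


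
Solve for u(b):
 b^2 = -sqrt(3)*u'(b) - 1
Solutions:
 u(b) = C1 - sqrt(3)*b^3/9 - sqrt(3)*b/3


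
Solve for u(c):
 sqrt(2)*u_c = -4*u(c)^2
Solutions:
 u(c) = 1/(C1 + 2*sqrt(2)*c)


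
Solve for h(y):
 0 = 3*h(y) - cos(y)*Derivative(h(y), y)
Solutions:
 h(y) = C1*(sin(y) + 1)^(3/2)/(sin(y) - 1)^(3/2)


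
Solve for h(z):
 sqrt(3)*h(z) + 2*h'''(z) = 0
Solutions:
 h(z) = C3*exp(-2^(2/3)*3^(1/6)*z/2) + (C1*sin(6^(2/3)*z/4) + C2*cos(6^(2/3)*z/4))*exp(2^(2/3)*3^(1/6)*z/4)


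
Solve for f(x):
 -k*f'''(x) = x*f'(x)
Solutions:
 f(x) = C1 + Integral(C2*airyai(x*(-1/k)^(1/3)) + C3*airybi(x*(-1/k)^(1/3)), x)


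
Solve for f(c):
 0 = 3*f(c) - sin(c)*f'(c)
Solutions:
 f(c) = C1*(cos(c) - 1)^(3/2)/(cos(c) + 1)^(3/2)


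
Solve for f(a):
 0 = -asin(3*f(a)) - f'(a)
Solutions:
 Integral(1/asin(3*_y), (_y, f(a))) = C1 - a


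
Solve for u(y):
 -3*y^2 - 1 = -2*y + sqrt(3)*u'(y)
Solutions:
 u(y) = C1 - sqrt(3)*y^3/3 + sqrt(3)*y^2/3 - sqrt(3)*y/3


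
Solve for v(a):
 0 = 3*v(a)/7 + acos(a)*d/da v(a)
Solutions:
 v(a) = C1*exp(-3*Integral(1/acos(a), a)/7)


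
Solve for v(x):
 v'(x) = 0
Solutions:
 v(x) = C1


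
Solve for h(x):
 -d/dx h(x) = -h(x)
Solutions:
 h(x) = C1*exp(x)


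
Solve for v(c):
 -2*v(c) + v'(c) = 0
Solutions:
 v(c) = C1*exp(2*c)


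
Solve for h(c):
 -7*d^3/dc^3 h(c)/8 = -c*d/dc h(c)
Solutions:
 h(c) = C1 + Integral(C2*airyai(2*7^(2/3)*c/7) + C3*airybi(2*7^(2/3)*c/7), c)


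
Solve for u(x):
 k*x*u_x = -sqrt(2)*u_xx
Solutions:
 u(x) = Piecewise((-2^(3/4)*sqrt(pi)*C1*erf(2^(1/4)*sqrt(k)*x/2)/(2*sqrt(k)) - C2, (k > 0) | (k < 0)), (-C1*x - C2, True))


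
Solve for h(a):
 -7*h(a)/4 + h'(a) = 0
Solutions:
 h(a) = C1*exp(7*a/4)


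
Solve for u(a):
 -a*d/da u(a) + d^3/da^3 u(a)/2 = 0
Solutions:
 u(a) = C1 + Integral(C2*airyai(2^(1/3)*a) + C3*airybi(2^(1/3)*a), a)


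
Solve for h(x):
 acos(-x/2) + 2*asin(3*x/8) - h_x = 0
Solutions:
 h(x) = C1 + x*acos(-x/2) + 2*x*asin(3*x/8) + sqrt(4 - x^2) + 2*sqrt(64 - 9*x^2)/3


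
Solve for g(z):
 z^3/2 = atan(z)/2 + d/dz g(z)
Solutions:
 g(z) = C1 + z^4/8 - z*atan(z)/2 + log(z^2 + 1)/4


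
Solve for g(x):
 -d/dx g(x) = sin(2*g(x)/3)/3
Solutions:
 x/3 + 3*log(cos(2*g(x)/3) - 1)/4 - 3*log(cos(2*g(x)/3) + 1)/4 = C1


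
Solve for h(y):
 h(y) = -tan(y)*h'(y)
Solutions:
 h(y) = C1/sin(y)


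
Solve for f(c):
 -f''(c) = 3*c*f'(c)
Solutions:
 f(c) = C1 + C2*erf(sqrt(6)*c/2)


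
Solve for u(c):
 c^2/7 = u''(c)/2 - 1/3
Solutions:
 u(c) = C1 + C2*c + c^4/42 + c^2/3


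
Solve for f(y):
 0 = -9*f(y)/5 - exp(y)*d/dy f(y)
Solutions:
 f(y) = C1*exp(9*exp(-y)/5)


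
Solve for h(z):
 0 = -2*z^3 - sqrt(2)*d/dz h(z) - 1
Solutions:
 h(z) = C1 - sqrt(2)*z^4/4 - sqrt(2)*z/2


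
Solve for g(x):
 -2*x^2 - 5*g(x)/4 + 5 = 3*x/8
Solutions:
 g(x) = -8*x^2/5 - 3*x/10 + 4


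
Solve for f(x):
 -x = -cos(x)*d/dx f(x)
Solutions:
 f(x) = C1 + Integral(x/cos(x), x)


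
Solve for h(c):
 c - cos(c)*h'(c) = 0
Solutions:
 h(c) = C1 + Integral(c/cos(c), c)


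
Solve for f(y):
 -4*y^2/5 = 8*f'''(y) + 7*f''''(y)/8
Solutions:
 f(y) = C1 + C2*y + C3*y^2 + C4*exp(-64*y/7) - y^5/600 + 7*y^4/7680 - 49*y^3/122880


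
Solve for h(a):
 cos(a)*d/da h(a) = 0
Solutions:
 h(a) = C1


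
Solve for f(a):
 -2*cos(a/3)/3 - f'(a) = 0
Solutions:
 f(a) = C1 - 2*sin(a/3)


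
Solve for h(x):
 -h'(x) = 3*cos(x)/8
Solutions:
 h(x) = C1 - 3*sin(x)/8


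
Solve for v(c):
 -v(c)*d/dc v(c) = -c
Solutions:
 v(c) = -sqrt(C1 + c^2)
 v(c) = sqrt(C1 + c^2)


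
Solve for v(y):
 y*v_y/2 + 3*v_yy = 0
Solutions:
 v(y) = C1 + C2*erf(sqrt(3)*y/6)


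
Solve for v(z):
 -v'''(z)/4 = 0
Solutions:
 v(z) = C1 + C2*z + C3*z^2


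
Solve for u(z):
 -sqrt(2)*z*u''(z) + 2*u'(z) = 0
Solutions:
 u(z) = C1 + C2*z^(1 + sqrt(2))


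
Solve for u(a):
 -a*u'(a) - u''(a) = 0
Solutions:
 u(a) = C1 + C2*erf(sqrt(2)*a/2)


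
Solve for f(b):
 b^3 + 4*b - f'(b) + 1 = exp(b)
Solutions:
 f(b) = C1 + b^4/4 + 2*b^2 + b - exp(b)


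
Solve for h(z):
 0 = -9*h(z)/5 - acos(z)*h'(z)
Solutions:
 h(z) = C1*exp(-9*Integral(1/acos(z), z)/5)


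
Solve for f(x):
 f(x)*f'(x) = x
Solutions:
 f(x) = -sqrt(C1 + x^2)
 f(x) = sqrt(C1 + x^2)


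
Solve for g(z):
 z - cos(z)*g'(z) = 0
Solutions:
 g(z) = C1 + Integral(z/cos(z), z)


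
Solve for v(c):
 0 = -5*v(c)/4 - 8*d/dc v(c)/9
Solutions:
 v(c) = C1*exp(-45*c/32)


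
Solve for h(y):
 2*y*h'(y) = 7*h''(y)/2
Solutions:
 h(y) = C1 + C2*erfi(sqrt(14)*y/7)


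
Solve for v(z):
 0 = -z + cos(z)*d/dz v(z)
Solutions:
 v(z) = C1 + Integral(z/cos(z), z)


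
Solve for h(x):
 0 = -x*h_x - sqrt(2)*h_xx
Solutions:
 h(x) = C1 + C2*erf(2^(1/4)*x/2)


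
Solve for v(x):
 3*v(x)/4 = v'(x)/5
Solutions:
 v(x) = C1*exp(15*x/4)


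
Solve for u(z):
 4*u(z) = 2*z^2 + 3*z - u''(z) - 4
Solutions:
 u(z) = C1*sin(2*z) + C2*cos(2*z) + z^2/2 + 3*z/4 - 5/4


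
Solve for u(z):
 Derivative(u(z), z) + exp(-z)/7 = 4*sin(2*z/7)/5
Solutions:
 u(z) = C1 - 14*cos(2*z/7)/5 + exp(-z)/7


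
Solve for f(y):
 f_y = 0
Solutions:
 f(y) = C1


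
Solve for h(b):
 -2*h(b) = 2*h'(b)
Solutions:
 h(b) = C1*exp(-b)


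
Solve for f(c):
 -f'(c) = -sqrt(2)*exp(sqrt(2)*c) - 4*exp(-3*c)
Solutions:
 f(c) = C1 + exp(sqrt(2)*c) - 4*exp(-3*c)/3


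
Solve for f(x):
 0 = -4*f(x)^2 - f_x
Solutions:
 f(x) = 1/(C1 + 4*x)


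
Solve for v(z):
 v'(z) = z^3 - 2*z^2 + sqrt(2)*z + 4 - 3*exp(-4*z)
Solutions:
 v(z) = C1 + z^4/4 - 2*z^3/3 + sqrt(2)*z^2/2 + 4*z + 3*exp(-4*z)/4


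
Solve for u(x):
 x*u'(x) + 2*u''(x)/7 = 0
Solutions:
 u(x) = C1 + C2*erf(sqrt(7)*x/2)


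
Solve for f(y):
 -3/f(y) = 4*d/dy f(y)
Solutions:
 f(y) = -sqrt(C1 - 6*y)/2
 f(y) = sqrt(C1 - 6*y)/2


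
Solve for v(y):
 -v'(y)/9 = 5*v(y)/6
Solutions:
 v(y) = C1*exp(-15*y/2)


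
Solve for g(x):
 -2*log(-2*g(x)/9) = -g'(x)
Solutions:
 -Integral(1/(log(-_y) - 2*log(3) + log(2)), (_y, g(x)))/2 = C1 - x


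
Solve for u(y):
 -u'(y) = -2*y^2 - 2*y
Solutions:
 u(y) = C1 + 2*y^3/3 + y^2


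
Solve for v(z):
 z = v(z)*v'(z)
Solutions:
 v(z) = -sqrt(C1 + z^2)
 v(z) = sqrt(C1 + z^2)


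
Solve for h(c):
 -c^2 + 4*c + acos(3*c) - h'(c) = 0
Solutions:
 h(c) = C1 - c^3/3 + 2*c^2 + c*acos(3*c) - sqrt(1 - 9*c^2)/3


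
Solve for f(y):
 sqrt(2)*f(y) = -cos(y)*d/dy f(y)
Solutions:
 f(y) = C1*(sin(y) - 1)^(sqrt(2)/2)/(sin(y) + 1)^(sqrt(2)/2)


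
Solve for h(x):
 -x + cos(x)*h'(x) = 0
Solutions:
 h(x) = C1 + Integral(x/cos(x), x)


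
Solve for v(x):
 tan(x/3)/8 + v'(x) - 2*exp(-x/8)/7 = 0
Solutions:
 v(x) = C1 - 3*log(tan(x/3)^2 + 1)/16 - 16*exp(-x/8)/7


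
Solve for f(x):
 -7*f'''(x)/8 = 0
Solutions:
 f(x) = C1 + C2*x + C3*x^2


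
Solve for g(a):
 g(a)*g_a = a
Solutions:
 g(a) = -sqrt(C1 + a^2)
 g(a) = sqrt(C1 + a^2)


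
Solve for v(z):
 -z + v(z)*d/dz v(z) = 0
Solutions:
 v(z) = -sqrt(C1 + z^2)
 v(z) = sqrt(C1 + z^2)


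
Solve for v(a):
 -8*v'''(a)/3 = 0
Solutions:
 v(a) = C1 + C2*a + C3*a^2


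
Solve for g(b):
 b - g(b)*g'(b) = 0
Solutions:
 g(b) = -sqrt(C1 + b^2)
 g(b) = sqrt(C1 + b^2)


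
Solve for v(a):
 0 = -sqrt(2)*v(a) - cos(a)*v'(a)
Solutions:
 v(a) = C1*(sin(a) - 1)^(sqrt(2)/2)/(sin(a) + 1)^(sqrt(2)/2)


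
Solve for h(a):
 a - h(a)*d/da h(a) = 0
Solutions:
 h(a) = -sqrt(C1 + a^2)
 h(a) = sqrt(C1 + a^2)


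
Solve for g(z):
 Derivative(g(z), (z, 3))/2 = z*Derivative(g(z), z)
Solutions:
 g(z) = C1 + Integral(C2*airyai(2^(1/3)*z) + C3*airybi(2^(1/3)*z), z)


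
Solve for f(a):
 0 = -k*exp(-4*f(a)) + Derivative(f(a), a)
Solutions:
 f(a) = log(-I*(C1 + 4*a*k)^(1/4))
 f(a) = log(I*(C1 + 4*a*k)^(1/4))
 f(a) = log(-(C1 + 4*a*k)^(1/4))
 f(a) = log(C1 + 4*a*k)/4


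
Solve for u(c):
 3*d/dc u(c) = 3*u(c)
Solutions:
 u(c) = C1*exp(c)


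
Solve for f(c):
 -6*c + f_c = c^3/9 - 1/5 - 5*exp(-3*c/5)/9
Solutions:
 f(c) = C1 + c^4/36 + 3*c^2 - c/5 + 25*exp(-3*c/5)/27


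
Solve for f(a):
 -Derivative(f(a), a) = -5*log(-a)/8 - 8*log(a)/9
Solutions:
 f(a) = C1 + 109*a*log(a)/72 + a*(-109 + 45*I*pi)/72


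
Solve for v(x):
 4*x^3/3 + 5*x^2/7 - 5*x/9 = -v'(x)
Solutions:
 v(x) = C1 - x^4/3 - 5*x^3/21 + 5*x^2/18


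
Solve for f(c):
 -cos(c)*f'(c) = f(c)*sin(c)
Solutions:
 f(c) = C1*cos(c)


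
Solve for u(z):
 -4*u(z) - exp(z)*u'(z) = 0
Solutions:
 u(z) = C1*exp(4*exp(-z))


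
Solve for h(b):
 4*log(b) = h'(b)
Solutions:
 h(b) = C1 + 4*b*log(b) - 4*b


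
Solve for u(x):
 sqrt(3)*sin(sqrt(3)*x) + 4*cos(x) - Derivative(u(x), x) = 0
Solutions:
 u(x) = C1 + 4*sin(x) - cos(sqrt(3)*x)


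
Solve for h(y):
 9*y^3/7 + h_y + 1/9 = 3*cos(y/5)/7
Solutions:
 h(y) = C1 - 9*y^4/28 - y/9 + 15*sin(y/5)/7


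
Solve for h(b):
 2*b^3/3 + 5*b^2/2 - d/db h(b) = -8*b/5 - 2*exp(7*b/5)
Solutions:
 h(b) = C1 + b^4/6 + 5*b^3/6 + 4*b^2/5 + 10*exp(7*b/5)/7


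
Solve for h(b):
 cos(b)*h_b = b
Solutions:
 h(b) = C1 + Integral(b/cos(b), b)


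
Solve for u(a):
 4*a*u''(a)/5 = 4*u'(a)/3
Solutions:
 u(a) = C1 + C2*a^(8/3)


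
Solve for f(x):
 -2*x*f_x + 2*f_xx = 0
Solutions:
 f(x) = C1 + C2*erfi(sqrt(2)*x/2)


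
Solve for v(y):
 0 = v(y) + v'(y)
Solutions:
 v(y) = C1*exp(-y)


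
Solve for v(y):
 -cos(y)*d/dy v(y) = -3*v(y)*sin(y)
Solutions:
 v(y) = C1/cos(y)^3


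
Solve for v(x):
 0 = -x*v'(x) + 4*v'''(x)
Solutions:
 v(x) = C1 + Integral(C2*airyai(2^(1/3)*x/2) + C3*airybi(2^(1/3)*x/2), x)


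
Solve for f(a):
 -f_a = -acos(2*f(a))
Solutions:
 Integral(1/acos(2*_y), (_y, f(a))) = C1 + a


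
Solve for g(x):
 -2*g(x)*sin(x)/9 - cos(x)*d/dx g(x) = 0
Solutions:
 g(x) = C1*cos(x)^(2/9)


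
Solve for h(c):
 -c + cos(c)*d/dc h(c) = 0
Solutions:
 h(c) = C1 + Integral(c/cos(c), c)


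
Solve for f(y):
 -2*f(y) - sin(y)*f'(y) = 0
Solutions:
 f(y) = C1*(cos(y) + 1)/(cos(y) - 1)


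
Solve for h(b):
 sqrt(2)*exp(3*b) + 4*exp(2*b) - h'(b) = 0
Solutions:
 h(b) = C1 + sqrt(2)*exp(3*b)/3 + 2*exp(2*b)


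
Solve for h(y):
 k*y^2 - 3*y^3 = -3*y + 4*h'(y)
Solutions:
 h(y) = C1 + k*y^3/12 - 3*y^4/16 + 3*y^2/8


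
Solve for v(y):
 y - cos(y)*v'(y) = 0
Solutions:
 v(y) = C1 + Integral(y/cos(y), y)


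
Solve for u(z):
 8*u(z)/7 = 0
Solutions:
 u(z) = 0


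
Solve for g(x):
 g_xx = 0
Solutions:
 g(x) = C1 + C2*x


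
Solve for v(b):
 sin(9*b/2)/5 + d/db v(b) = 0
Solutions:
 v(b) = C1 + 2*cos(9*b/2)/45


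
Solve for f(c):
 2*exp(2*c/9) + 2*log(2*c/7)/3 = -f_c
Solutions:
 f(c) = C1 - 2*c*log(c)/3 + 2*c*(-log(2) + 1 + log(7))/3 - 9*exp(2*c/9)


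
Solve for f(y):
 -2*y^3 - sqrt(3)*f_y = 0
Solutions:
 f(y) = C1 - sqrt(3)*y^4/6


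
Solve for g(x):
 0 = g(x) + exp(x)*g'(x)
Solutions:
 g(x) = C1*exp(exp(-x))


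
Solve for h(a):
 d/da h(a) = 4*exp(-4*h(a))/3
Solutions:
 h(a) = log(-I*(C1 + 16*a/3)^(1/4))
 h(a) = log(I*(C1 + 16*a/3)^(1/4))
 h(a) = log(-(C1 + 16*a/3)^(1/4))
 h(a) = log(C1 + 16*a/3)/4


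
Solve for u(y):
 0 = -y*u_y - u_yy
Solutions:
 u(y) = C1 + C2*erf(sqrt(2)*y/2)


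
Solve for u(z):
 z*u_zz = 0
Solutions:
 u(z) = C1 + C2*z


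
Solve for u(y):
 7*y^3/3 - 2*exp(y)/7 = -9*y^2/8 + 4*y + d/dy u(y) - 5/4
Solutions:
 u(y) = C1 + 7*y^4/12 + 3*y^3/8 - 2*y^2 + 5*y/4 - 2*exp(y)/7


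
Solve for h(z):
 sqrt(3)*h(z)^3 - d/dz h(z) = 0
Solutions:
 h(z) = -sqrt(2)*sqrt(-1/(C1 + sqrt(3)*z))/2
 h(z) = sqrt(2)*sqrt(-1/(C1 + sqrt(3)*z))/2


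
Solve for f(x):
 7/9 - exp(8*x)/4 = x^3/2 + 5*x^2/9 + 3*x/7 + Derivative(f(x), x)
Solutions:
 f(x) = C1 - x^4/8 - 5*x^3/27 - 3*x^2/14 + 7*x/9 - exp(8*x)/32


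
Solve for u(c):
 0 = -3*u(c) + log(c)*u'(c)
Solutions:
 u(c) = C1*exp(3*li(c))


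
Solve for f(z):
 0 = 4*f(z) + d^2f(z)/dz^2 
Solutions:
 f(z) = C1*sin(2*z) + C2*cos(2*z)


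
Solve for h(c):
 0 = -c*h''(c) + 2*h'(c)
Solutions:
 h(c) = C1 + C2*c^3


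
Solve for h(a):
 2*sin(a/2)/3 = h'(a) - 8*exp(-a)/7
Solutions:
 h(a) = C1 - 4*cos(a/2)/3 - 8*exp(-a)/7


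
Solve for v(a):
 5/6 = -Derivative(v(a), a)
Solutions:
 v(a) = C1 - 5*a/6


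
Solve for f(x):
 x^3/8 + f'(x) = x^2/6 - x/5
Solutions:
 f(x) = C1 - x^4/32 + x^3/18 - x^2/10


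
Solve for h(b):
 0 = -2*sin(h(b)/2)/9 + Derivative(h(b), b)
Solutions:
 -2*b/9 + log(cos(h(b)/2) - 1) - log(cos(h(b)/2) + 1) = C1


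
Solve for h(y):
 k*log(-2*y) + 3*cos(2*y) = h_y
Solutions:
 h(y) = C1 + k*y*(log(-y) - 1) + k*y*log(2) + 3*sin(2*y)/2


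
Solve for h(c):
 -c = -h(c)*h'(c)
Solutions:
 h(c) = -sqrt(C1 + c^2)
 h(c) = sqrt(C1 + c^2)


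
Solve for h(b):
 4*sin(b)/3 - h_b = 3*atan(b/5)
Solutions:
 h(b) = C1 - 3*b*atan(b/5) + 15*log(b^2 + 25)/2 - 4*cos(b)/3


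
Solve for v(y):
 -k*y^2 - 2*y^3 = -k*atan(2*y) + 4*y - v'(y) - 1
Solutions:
 v(y) = C1 + k*y^3/3 - k*(y*atan(2*y) - log(4*y^2 + 1)/4) + y^4/2 + 2*y^2 - y


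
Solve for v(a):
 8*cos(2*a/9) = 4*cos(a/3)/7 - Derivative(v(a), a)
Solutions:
 v(a) = C1 - 36*sin(2*a/9) + 12*sin(a/3)/7


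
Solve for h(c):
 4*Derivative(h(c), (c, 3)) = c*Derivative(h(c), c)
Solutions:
 h(c) = C1 + Integral(C2*airyai(2^(1/3)*c/2) + C3*airybi(2^(1/3)*c/2), c)


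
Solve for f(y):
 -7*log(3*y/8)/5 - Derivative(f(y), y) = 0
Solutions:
 f(y) = C1 - 7*y*log(y)/5 - 7*y*log(3)/5 + 7*y/5 + 21*y*log(2)/5


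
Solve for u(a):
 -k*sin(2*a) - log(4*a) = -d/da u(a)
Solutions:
 u(a) = C1 + a*log(a) - a + 2*a*log(2) - k*cos(2*a)/2


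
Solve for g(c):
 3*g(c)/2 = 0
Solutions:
 g(c) = 0


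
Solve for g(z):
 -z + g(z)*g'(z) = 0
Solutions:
 g(z) = -sqrt(C1 + z^2)
 g(z) = sqrt(C1 + z^2)


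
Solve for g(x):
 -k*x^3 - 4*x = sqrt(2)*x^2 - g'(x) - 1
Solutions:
 g(x) = C1 + k*x^4/4 + sqrt(2)*x^3/3 + 2*x^2 - x


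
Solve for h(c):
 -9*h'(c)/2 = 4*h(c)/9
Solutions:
 h(c) = C1*exp(-8*c/81)


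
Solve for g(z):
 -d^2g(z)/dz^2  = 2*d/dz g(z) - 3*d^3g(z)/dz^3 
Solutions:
 g(z) = C1 + C2*exp(-2*z/3) + C3*exp(z)


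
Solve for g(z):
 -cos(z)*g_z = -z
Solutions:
 g(z) = C1 + Integral(z/cos(z), z)


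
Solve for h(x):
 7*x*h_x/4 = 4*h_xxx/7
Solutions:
 h(x) = C1 + Integral(C2*airyai(14^(2/3)*x/4) + C3*airybi(14^(2/3)*x/4), x)


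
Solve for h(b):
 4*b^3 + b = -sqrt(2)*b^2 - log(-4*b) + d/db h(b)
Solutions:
 h(b) = C1 + b^4 + sqrt(2)*b^3/3 + b^2/2 + b*log(-b) + b*(-1 + 2*log(2))


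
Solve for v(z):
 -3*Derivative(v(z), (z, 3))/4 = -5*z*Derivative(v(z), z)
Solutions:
 v(z) = C1 + Integral(C2*airyai(20^(1/3)*3^(2/3)*z/3) + C3*airybi(20^(1/3)*3^(2/3)*z/3), z)


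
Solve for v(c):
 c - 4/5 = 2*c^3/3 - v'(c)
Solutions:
 v(c) = C1 + c^4/6 - c^2/2 + 4*c/5


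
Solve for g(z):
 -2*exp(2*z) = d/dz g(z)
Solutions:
 g(z) = C1 - exp(2*z)


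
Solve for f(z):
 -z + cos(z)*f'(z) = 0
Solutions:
 f(z) = C1 + Integral(z/cos(z), z)


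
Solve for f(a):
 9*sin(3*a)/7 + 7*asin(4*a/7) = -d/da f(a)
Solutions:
 f(a) = C1 - 7*a*asin(4*a/7) - 7*sqrt(49 - 16*a^2)/4 + 3*cos(3*a)/7


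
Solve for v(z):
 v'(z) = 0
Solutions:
 v(z) = C1


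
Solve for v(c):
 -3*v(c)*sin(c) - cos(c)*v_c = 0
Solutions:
 v(c) = C1*cos(c)^3


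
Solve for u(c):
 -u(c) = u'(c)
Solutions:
 u(c) = C1*exp(-c)


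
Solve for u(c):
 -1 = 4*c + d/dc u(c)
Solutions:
 u(c) = C1 - 2*c^2 - c


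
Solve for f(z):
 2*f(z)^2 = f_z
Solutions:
 f(z) = -1/(C1 + 2*z)


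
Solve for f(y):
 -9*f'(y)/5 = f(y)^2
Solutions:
 f(y) = 9/(C1 + 5*y)


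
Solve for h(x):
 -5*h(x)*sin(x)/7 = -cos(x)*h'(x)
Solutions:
 h(x) = C1/cos(x)^(5/7)


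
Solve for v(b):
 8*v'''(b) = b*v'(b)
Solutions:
 v(b) = C1 + Integral(C2*airyai(b/2) + C3*airybi(b/2), b)


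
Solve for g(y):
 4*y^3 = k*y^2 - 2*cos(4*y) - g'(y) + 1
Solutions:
 g(y) = C1 + k*y^3/3 - y^4 + y - sin(4*y)/2


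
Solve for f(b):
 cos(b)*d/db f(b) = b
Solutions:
 f(b) = C1 + Integral(b/cos(b), b)


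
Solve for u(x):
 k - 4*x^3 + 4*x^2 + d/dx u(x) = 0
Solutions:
 u(x) = C1 - k*x + x^4 - 4*x^3/3


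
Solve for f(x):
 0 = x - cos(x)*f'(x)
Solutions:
 f(x) = C1 + Integral(x/cos(x), x)


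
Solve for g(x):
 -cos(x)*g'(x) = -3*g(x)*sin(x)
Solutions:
 g(x) = C1/cos(x)^3


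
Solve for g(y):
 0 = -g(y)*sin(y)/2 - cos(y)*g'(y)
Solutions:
 g(y) = C1*sqrt(cos(y))


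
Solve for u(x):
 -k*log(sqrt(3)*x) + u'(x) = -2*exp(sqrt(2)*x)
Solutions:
 u(x) = C1 + k*x*log(x) + k*x*(-1 + log(3)/2) - sqrt(2)*exp(sqrt(2)*x)


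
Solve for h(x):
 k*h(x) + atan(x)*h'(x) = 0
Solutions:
 h(x) = C1*exp(-k*Integral(1/atan(x), x))


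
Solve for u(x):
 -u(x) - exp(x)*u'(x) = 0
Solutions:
 u(x) = C1*exp(exp(-x))


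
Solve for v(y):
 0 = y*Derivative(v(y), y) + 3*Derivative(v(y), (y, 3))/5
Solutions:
 v(y) = C1 + Integral(C2*airyai(-3^(2/3)*5^(1/3)*y/3) + C3*airybi(-3^(2/3)*5^(1/3)*y/3), y)


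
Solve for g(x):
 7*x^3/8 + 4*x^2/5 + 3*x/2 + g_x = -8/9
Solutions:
 g(x) = C1 - 7*x^4/32 - 4*x^3/15 - 3*x^2/4 - 8*x/9


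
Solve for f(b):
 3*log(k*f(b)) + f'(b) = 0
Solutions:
 li(k*f(b))/k = C1 - 3*b


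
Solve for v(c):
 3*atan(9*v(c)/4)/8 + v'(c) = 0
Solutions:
 Integral(1/atan(9*_y/4), (_y, v(c))) = C1 - 3*c/8


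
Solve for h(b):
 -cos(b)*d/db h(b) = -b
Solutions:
 h(b) = C1 + Integral(b/cos(b), b)


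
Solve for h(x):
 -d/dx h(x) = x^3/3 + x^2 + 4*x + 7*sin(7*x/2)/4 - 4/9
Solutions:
 h(x) = C1 - x^4/12 - x^3/3 - 2*x^2 + 4*x/9 + cos(7*x/2)/2


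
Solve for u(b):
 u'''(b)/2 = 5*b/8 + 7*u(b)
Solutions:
 u(b) = C3*exp(14^(1/3)*b) - 5*b/56 + (C1*sin(14^(1/3)*sqrt(3)*b/2) + C2*cos(14^(1/3)*sqrt(3)*b/2))*exp(-14^(1/3)*b/2)


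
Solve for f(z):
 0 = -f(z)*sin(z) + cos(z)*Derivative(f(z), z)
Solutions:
 f(z) = C1/cos(z)


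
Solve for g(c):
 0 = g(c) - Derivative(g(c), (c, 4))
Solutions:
 g(c) = C1*exp(-c) + C2*exp(c) + C3*sin(c) + C4*cos(c)


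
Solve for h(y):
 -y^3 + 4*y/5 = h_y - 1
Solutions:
 h(y) = C1 - y^4/4 + 2*y^2/5 + y


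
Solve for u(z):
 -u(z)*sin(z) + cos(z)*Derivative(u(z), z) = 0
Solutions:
 u(z) = C1/cos(z)


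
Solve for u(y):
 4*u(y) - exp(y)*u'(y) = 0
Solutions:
 u(y) = C1*exp(-4*exp(-y))


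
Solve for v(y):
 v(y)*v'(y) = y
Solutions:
 v(y) = -sqrt(C1 + y^2)
 v(y) = sqrt(C1 + y^2)


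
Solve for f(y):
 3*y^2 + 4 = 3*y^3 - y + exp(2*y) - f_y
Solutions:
 f(y) = C1 + 3*y^4/4 - y^3 - y^2/2 - 4*y + exp(2*y)/2


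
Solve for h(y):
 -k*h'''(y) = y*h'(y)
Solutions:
 h(y) = C1 + Integral(C2*airyai(y*(-1/k)^(1/3)) + C3*airybi(y*(-1/k)^(1/3)), y)


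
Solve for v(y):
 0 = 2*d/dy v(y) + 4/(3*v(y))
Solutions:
 v(y) = -sqrt(C1 - 12*y)/3
 v(y) = sqrt(C1 - 12*y)/3


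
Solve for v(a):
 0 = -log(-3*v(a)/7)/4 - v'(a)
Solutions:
 4*Integral(1/(log(-_y) - log(7) + log(3)), (_y, v(a))) = C1 - a


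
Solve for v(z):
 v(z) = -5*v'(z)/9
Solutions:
 v(z) = C1*exp(-9*z/5)


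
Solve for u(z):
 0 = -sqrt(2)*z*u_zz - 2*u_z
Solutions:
 u(z) = C1 + C2*z^(1 - sqrt(2))


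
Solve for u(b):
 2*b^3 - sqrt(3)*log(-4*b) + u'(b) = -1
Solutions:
 u(b) = C1 - b^4/2 + sqrt(3)*b*log(-b) + b*(-sqrt(3) - 1 + 2*sqrt(3)*log(2))


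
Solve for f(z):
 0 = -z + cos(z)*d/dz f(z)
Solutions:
 f(z) = C1 + Integral(z/cos(z), z)


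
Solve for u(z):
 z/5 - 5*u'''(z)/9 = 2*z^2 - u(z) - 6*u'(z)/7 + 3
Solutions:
 u(z) = C1*exp(-z*(12*7350^(1/3)/(sqrt(49945) + 245)^(1/3) + 140^(1/3)*3^(2/3)*(sqrt(49945) + 245)^(1/3))/140)*sin(3*3^(1/6)*z*(-140^(1/3)*(sqrt(49945) + 245)^(1/3) + 4*2450^(1/3)*3^(2/3)/(sqrt(49945) + 245)^(1/3))/140) + C2*exp(-z*(12*7350^(1/3)/(sqrt(49945) + 245)^(1/3) + 140^(1/3)*3^(2/3)*(sqrt(49945) + 245)^(1/3))/140)*cos(3*3^(1/6)*z*(-140^(1/3)*(sqrt(49945) + 245)^(1/3) + 4*2450^(1/3)*3^(2/3)/(sqrt(49945) + 245)^(1/3))/140) + C3*exp(z*(12*7350^(1/3)/(sqrt(49945) + 245)^(1/3) + 140^(1/3)*3^(2/3)*(sqrt(49945) + 245)^(1/3))/70) + 2*z^2 - 127*z/35 + 1497/245


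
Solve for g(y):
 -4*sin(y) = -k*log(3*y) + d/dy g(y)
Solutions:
 g(y) = C1 + k*y*(log(y) - 1) + k*y*log(3) + 4*cos(y)


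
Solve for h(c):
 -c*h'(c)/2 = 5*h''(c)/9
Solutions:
 h(c) = C1 + C2*erf(3*sqrt(5)*c/10)


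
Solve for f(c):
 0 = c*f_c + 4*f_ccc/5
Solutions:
 f(c) = C1 + Integral(C2*airyai(-10^(1/3)*c/2) + C3*airybi(-10^(1/3)*c/2), c)


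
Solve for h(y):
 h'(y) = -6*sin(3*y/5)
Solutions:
 h(y) = C1 + 10*cos(3*y/5)


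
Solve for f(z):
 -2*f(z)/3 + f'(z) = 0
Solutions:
 f(z) = C1*exp(2*z/3)


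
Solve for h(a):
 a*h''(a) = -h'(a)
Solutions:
 h(a) = C1 + C2*log(a)


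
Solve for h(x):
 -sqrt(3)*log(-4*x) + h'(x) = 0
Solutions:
 h(x) = C1 + sqrt(3)*x*log(-x) + sqrt(3)*x*(-1 + 2*log(2))


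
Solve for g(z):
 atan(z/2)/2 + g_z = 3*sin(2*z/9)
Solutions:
 g(z) = C1 - z*atan(z/2)/2 + log(z^2 + 4)/2 - 27*cos(2*z/9)/2


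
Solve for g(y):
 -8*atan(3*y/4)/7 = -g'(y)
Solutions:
 g(y) = C1 + 8*y*atan(3*y/4)/7 - 16*log(9*y^2 + 16)/21


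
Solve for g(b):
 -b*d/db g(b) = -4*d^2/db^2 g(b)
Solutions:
 g(b) = C1 + C2*erfi(sqrt(2)*b/4)


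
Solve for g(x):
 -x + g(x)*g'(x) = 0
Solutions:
 g(x) = -sqrt(C1 + x^2)
 g(x) = sqrt(C1 + x^2)


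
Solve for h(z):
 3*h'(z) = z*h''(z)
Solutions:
 h(z) = C1 + C2*z^4


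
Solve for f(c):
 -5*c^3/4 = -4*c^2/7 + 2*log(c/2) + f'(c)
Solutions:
 f(c) = C1 - 5*c^4/16 + 4*c^3/21 - 2*c*log(c) + 2*c*log(2) + 2*c


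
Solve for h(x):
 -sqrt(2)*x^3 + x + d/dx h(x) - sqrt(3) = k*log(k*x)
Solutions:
 h(x) = C1 + k*x*log(k*x) + sqrt(2)*x^4/4 - x^2/2 + x*(-k + sqrt(3))


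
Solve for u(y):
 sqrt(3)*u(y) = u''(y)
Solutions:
 u(y) = C1*exp(-3^(1/4)*y) + C2*exp(3^(1/4)*y)


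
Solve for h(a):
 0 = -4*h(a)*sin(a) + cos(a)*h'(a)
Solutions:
 h(a) = C1/cos(a)^4


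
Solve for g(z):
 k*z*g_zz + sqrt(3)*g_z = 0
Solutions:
 g(z) = C1 + z^(((re(k) - sqrt(3))*re(k) + im(k)^2)/(re(k)^2 + im(k)^2))*(C2*sin(sqrt(3)*log(z)*Abs(im(k))/(re(k)^2 + im(k)^2)) + C3*cos(sqrt(3)*log(z)*im(k)/(re(k)^2 + im(k)^2)))


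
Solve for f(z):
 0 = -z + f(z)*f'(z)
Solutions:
 f(z) = -sqrt(C1 + z^2)
 f(z) = sqrt(C1 + z^2)


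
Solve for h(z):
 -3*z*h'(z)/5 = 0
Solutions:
 h(z) = C1


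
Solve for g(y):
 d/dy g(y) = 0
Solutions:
 g(y) = C1


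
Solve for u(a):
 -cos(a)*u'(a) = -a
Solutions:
 u(a) = C1 + Integral(a/cos(a), a)


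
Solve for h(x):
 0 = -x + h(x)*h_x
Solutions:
 h(x) = -sqrt(C1 + x^2)
 h(x) = sqrt(C1 + x^2)


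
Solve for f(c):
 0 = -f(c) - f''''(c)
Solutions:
 f(c) = (C1*sin(sqrt(2)*c/2) + C2*cos(sqrt(2)*c/2))*exp(-sqrt(2)*c/2) + (C3*sin(sqrt(2)*c/2) + C4*cos(sqrt(2)*c/2))*exp(sqrt(2)*c/2)


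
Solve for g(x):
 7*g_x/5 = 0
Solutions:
 g(x) = C1


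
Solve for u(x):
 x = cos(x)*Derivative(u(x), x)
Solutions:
 u(x) = C1 + Integral(x/cos(x), x)


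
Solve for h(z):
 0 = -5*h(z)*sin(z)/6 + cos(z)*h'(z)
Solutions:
 h(z) = C1/cos(z)^(5/6)


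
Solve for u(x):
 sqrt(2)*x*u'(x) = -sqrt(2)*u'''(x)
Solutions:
 u(x) = C1 + Integral(C2*airyai(-x) + C3*airybi(-x), x)


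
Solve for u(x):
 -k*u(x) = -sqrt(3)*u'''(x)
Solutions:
 u(x) = C1*exp(3^(5/6)*k^(1/3)*x/3) + C2*exp(k^(1/3)*x*(-3^(5/6) + 3*3^(1/3)*I)/6) + C3*exp(-k^(1/3)*x*(3^(5/6) + 3*3^(1/3)*I)/6)


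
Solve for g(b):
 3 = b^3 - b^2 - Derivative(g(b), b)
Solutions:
 g(b) = C1 + b^4/4 - b^3/3 - 3*b


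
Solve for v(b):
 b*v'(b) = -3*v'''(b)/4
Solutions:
 v(b) = C1 + Integral(C2*airyai(-6^(2/3)*b/3) + C3*airybi(-6^(2/3)*b/3), b)


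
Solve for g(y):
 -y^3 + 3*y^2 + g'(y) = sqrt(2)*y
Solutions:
 g(y) = C1 + y^4/4 - y^3 + sqrt(2)*y^2/2


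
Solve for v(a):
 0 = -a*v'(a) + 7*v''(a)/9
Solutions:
 v(a) = C1 + C2*erfi(3*sqrt(14)*a/14)


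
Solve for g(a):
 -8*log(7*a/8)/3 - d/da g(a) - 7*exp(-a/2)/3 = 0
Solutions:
 g(a) = C1 - 8*a*log(a)/3 + a*(-8*log(7)/3 + 8/3 + 8*log(2)) + 14*exp(-a/2)/3


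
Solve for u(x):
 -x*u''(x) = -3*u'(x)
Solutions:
 u(x) = C1 + C2*x^4


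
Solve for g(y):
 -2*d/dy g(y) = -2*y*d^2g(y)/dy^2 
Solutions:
 g(y) = C1 + C2*y^2


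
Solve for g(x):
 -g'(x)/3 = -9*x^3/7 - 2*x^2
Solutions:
 g(x) = C1 + 27*x^4/28 + 2*x^3


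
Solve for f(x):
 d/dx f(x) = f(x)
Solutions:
 f(x) = C1*exp(x)


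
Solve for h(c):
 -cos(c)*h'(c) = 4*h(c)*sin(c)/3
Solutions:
 h(c) = C1*cos(c)^(4/3)


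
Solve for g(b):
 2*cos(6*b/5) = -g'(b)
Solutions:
 g(b) = C1 - 5*sin(6*b/5)/3


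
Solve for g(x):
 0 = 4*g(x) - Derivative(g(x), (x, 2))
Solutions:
 g(x) = C1*exp(-2*x) + C2*exp(2*x)


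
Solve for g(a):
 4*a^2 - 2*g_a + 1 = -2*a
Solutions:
 g(a) = C1 + 2*a^3/3 + a^2/2 + a/2


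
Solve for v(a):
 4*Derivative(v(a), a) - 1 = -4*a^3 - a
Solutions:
 v(a) = C1 - a^4/4 - a^2/8 + a/4


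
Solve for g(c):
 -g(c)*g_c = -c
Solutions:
 g(c) = -sqrt(C1 + c^2)
 g(c) = sqrt(C1 + c^2)


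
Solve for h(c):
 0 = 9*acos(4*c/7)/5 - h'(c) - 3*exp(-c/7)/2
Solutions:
 h(c) = C1 + 9*c*acos(4*c/7)/5 - 9*sqrt(49 - 16*c^2)/20 + 21*exp(-c/7)/2


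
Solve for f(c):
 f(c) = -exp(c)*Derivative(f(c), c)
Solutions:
 f(c) = C1*exp(exp(-c))


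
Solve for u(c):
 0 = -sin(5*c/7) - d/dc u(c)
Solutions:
 u(c) = C1 + 7*cos(5*c/7)/5


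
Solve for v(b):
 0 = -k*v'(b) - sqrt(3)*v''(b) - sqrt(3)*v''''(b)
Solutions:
 v(b) = C1 + C2*exp(2^(1/3)*b*(2^(1/3)*sqrt(3)*(3*k + sqrt(9*k^2 + 4))^(1/3)/12 - 2^(1/3)*I*(3*k + sqrt(9*k^2 + 4))^(1/3)/4 + 2/((-sqrt(3) + 3*I)*(3*k + sqrt(9*k^2 + 4))^(1/3)))) + C3*exp(2^(1/3)*b*(2^(1/3)*sqrt(3)*(3*k + sqrt(9*k^2 + 4))^(1/3)/12 + 2^(1/3)*I*(3*k + sqrt(9*k^2 + 4))^(1/3)/4 - 2/((sqrt(3) + 3*I)*(3*k + sqrt(9*k^2 + 4))^(1/3)))) + C4*exp(2^(1/3)*sqrt(3)*b*(-2^(1/3)*(3*k + sqrt(9*k^2 + 4))^(1/3) + 2/(3*k + sqrt(9*k^2 + 4))^(1/3))/6)


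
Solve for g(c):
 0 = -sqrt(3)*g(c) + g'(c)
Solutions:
 g(c) = C1*exp(sqrt(3)*c)


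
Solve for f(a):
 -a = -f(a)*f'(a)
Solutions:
 f(a) = -sqrt(C1 + a^2)
 f(a) = sqrt(C1 + a^2)


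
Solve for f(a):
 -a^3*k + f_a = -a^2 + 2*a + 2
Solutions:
 f(a) = C1 + a^4*k/4 - a^3/3 + a^2 + 2*a


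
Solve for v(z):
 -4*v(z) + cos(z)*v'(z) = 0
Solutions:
 v(z) = C1*(sin(z)^2 + 2*sin(z) + 1)/(sin(z)^2 - 2*sin(z) + 1)


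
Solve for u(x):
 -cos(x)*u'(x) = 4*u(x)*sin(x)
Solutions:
 u(x) = C1*cos(x)^4


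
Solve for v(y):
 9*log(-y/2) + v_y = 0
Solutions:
 v(y) = C1 - 9*y*log(-y) + 9*y*(log(2) + 1)


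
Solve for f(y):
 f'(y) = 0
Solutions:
 f(y) = C1


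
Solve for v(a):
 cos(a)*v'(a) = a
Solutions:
 v(a) = C1 + Integral(a/cos(a), a)


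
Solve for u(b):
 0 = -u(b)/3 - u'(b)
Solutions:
 u(b) = C1*exp(-b/3)


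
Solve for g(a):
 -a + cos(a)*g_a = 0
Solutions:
 g(a) = C1 + Integral(a/cos(a), a)


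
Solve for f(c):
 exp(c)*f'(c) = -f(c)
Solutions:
 f(c) = C1*exp(exp(-c))


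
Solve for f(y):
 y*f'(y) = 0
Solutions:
 f(y) = C1


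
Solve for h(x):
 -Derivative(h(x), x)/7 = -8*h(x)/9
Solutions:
 h(x) = C1*exp(56*x/9)


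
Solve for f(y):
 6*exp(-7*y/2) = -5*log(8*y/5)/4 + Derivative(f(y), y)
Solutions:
 f(y) = C1 + 5*y*log(y)/4 + 5*y*(-log(5) - 1 + 3*log(2))/4 - 12*exp(-7*y/2)/7


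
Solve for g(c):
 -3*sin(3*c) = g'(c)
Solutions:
 g(c) = C1 + cos(3*c)


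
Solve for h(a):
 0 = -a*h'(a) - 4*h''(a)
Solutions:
 h(a) = C1 + C2*erf(sqrt(2)*a/4)


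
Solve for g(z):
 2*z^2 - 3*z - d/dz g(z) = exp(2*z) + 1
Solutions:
 g(z) = C1 + 2*z^3/3 - 3*z^2/2 - z - exp(2*z)/2


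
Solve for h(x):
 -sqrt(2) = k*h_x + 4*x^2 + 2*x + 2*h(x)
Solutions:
 h(x) = C1*exp(-2*x/k) - k^2 + 2*k*x + k/2 - 2*x^2 - x - sqrt(2)/2


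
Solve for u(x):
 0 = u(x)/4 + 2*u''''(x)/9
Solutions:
 u(x) = (C1*sin(2^(3/4)*sqrt(3)*x/4) + C2*cos(2^(3/4)*sqrt(3)*x/4))*exp(-2^(3/4)*sqrt(3)*x/4) + (C3*sin(2^(3/4)*sqrt(3)*x/4) + C4*cos(2^(3/4)*sqrt(3)*x/4))*exp(2^(3/4)*sqrt(3)*x/4)


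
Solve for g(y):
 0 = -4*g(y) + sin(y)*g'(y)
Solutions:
 g(y) = C1*(cos(y)^2 - 2*cos(y) + 1)/(cos(y)^2 + 2*cos(y) + 1)


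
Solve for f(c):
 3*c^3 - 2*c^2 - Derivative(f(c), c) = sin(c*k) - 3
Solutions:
 f(c) = C1 + 3*c^4/4 - 2*c^3/3 + 3*c + cos(c*k)/k


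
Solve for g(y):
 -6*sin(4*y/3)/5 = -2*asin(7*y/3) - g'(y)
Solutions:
 g(y) = C1 - 2*y*asin(7*y/3) - 2*sqrt(9 - 49*y^2)/7 - 9*cos(4*y/3)/10


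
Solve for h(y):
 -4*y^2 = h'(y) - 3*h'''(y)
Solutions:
 h(y) = C1 + C2*exp(-sqrt(3)*y/3) + C3*exp(sqrt(3)*y/3) - 4*y^3/3 - 24*y


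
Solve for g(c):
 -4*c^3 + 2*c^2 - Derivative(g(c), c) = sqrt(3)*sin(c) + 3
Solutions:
 g(c) = C1 - c^4 + 2*c^3/3 - 3*c + sqrt(3)*cos(c)


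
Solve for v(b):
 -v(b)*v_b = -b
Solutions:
 v(b) = -sqrt(C1 + b^2)
 v(b) = sqrt(C1 + b^2)


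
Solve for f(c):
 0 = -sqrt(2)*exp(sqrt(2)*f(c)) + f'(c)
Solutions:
 f(c) = sqrt(2)*(2*log(-1/(C1 + sqrt(2)*c)) - log(2))/4


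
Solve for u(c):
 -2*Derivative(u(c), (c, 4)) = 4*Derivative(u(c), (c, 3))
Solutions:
 u(c) = C1 + C2*c + C3*c^2 + C4*exp(-2*c)


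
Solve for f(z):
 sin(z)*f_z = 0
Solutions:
 f(z) = C1


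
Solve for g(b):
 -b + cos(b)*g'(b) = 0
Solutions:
 g(b) = C1 + Integral(b/cos(b), b)


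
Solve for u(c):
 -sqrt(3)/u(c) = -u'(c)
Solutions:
 u(c) = -sqrt(C1 + 2*sqrt(3)*c)
 u(c) = sqrt(C1 + 2*sqrt(3)*c)


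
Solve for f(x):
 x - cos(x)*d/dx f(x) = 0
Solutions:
 f(x) = C1 + Integral(x/cos(x), x)


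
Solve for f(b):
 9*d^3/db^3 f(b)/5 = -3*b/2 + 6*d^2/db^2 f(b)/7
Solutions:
 f(b) = C1 + C2*b + C3*exp(10*b/21) + 7*b^3/24 + 147*b^2/80


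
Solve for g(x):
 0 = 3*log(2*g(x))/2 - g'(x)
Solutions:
 -2*Integral(1/(log(_y) + log(2)), (_y, g(x)))/3 = C1 - x


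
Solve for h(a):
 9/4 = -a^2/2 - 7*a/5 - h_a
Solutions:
 h(a) = C1 - a^3/6 - 7*a^2/10 - 9*a/4


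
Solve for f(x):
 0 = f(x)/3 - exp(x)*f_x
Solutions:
 f(x) = C1*exp(-exp(-x)/3)


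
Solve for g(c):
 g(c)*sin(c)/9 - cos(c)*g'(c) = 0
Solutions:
 g(c) = C1/cos(c)^(1/9)


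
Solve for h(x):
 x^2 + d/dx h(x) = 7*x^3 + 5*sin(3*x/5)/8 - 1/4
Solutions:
 h(x) = C1 + 7*x^4/4 - x^3/3 - x/4 - 25*cos(3*x/5)/24


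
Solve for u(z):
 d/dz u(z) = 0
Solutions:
 u(z) = C1


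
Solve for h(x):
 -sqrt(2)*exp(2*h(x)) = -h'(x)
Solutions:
 h(x) = log(-sqrt(-1/(C1 + sqrt(2)*x))) - log(2)/2
 h(x) = log(-1/(C1 + sqrt(2)*x))/2 - log(2)/2


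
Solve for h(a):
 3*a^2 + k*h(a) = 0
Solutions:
 h(a) = -3*a^2/k


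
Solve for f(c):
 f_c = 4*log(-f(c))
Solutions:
 -li(-f(c)) = C1 + 4*c


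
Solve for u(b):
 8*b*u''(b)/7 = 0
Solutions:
 u(b) = C1 + C2*b


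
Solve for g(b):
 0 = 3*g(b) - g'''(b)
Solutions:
 g(b) = C3*exp(3^(1/3)*b) + (C1*sin(3^(5/6)*b/2) + C2*cos(3^(5/6)*b/2))*exp(-3^(1/3)*b/2)


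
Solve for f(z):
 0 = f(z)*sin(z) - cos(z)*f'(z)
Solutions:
 f(z) = C1/cos(z)


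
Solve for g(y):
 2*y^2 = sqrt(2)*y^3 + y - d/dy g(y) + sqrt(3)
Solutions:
 g(y) = C1 + sqrt(2)*y^4/4 - 2*y^3/3 + y^2/2 + sqrt(3)*y


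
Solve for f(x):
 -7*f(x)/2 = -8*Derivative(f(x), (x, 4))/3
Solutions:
 f(x) = C1*exp(-21^(1/4)*x/2) + C2*exp(21^(1/4)*x/2) + C3*sin(21^(1/4)*x/2) + C4*cos(21^(1/4)*x/2)


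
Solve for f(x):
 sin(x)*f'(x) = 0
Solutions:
 f(x) = C1


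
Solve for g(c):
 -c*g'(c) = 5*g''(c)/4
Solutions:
 g(c) = C1 + C2*erf(sqrt(10)*c/5)


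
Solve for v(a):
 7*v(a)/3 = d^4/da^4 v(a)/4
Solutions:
 v(a) = C1*exp(-sqrt(2)*3^(3/4)*7^(1/4)*a/3) + C2*exp(sqrt(2)*3^(3/4)*7^(1/4)*a/3) + C3*sin(sqrt(2)*3^(3/4)*7^(1/4)*a/3) + C4*cos(sqrt(2)*3^(3/4)*7^(1/4)*a/3)


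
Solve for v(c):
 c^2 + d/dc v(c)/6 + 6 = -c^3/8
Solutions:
 v(c) = C1 - 3*c^4/16 - 2*c^3 - 36*c


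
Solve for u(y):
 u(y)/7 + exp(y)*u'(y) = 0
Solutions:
 u(y) = C1*exp(exp(-y)/7)


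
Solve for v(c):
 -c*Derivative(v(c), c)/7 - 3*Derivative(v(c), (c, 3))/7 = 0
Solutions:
 v(c) = C1 + Integral(C2*airyai(-3^(2/3)*c/3) + C3*airybi(-3^(2/3)*c/3), c)


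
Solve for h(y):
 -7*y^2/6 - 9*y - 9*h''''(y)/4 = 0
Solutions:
 h(y) = C1 + C2*y + C3*y^2 + C4*y^3 - 7*y^6/4860 - y^5/30


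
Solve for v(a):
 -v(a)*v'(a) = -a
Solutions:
 v(a) = -sqrt(C1 + a^2)
 v(a) = sqrt(C1 + a^2)


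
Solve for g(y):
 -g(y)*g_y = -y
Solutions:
 g(y) = -sqrt(C1 + y^2)
 g(y) = sqrt(C1 + y^2)


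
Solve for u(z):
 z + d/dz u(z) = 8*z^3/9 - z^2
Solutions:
 u(z) = C1 + 2*z^4/9 - z^3/3 - z^2/2


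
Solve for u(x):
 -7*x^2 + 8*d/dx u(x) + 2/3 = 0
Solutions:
 u(x) = C1 + 7*x^3/24 - x/12


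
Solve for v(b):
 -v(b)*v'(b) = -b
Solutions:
 v(b) = -sqrt(C1 + b^2)
 v(b) = sqrt(C1 + b^2)


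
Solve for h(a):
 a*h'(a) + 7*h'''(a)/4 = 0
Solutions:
 h(a) = C1 + Integral(C2*airyai(-14^(2/3)*a/7) + C3*airybi(-14^(2/3)*a/7), a)


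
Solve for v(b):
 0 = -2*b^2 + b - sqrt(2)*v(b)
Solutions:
 v(b) = sqrt(2)*b*(1 - 2*b)/2


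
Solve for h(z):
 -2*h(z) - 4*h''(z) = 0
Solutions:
 h(z) = C1*sin(sqrt(2)*z/2) + C2*cos(sqrt(2)*z/2)


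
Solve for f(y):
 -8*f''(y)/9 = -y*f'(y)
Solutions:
 f(y) = C1 + C2*erfi(3*y/4)


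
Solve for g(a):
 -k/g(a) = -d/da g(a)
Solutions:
 g(a) = -sqrt(C1 + 2*a*k)
 g(a) = sqrt(C1 + 2*a*k)


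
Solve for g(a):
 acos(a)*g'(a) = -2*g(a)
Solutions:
 g(a) = C1*exp(-2*Integral(1/acos(a), a))


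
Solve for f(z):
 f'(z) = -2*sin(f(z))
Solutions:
 f(z) = -acos((-C1 - exp(4*z))/(C1 - exp(4*z))) + 2*pi
 f(z) = acos((-C1 - exp(4*z))/(C1 - exp(4*z)))


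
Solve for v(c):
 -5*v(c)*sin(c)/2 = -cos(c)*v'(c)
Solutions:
 v(c) = C1/cos(c)^(5/2)


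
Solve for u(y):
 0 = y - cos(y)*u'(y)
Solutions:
 u(y) = C1 + Integral(y/cos(y), y)


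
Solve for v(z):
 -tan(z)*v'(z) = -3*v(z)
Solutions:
 v(z) = C1*sin(z)^3


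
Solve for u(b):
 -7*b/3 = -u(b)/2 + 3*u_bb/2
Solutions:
 u(b) = C1*exp(-sqrt(3)*b/3) + C2*exp(sqrt(3)*b/3) + 14*b/3


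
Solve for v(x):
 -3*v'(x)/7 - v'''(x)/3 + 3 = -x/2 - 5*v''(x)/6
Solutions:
 v(x) = C1 + C2*exp(x*(35 - sqrt(217))/28) + C3*exp(x*(sqrt(217) + 35)/28) + 7*x^2/12 + 1001*x/108


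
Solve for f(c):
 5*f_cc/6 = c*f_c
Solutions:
 f(c) = C1 + C2*erfi(sqrt(15)*c/5)


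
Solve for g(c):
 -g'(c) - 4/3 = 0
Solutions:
 g(c) = C1 - 4*c/3


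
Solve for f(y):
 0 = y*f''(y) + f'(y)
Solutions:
 f(y) = C1 + C2*log(y)


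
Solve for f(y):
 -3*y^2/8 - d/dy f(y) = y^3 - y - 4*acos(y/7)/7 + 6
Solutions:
 f(y) = C1 - y^4/4 - y^3/8 + y^2/2 + 4*y*acos(y/7)/7 - 6*y - 4*sqrt(49 - y^2)/7


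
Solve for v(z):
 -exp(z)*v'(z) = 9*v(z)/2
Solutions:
 v(z) = C1*exp(9*exp(-z)/2)


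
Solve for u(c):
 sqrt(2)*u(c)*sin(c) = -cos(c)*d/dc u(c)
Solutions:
 u(c) = C1*cos(c)^(sqrt(2))


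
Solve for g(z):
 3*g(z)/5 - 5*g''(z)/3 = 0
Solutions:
 g(z) = C1*exp(-3*z/5) + C2*exp(3*z/5)


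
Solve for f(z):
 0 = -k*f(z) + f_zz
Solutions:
 f(z) = C1*exp(-sqrt(k)*z) + C2*exp(sqrt(k)*z)


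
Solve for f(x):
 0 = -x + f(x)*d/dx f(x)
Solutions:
 f(x) = -sqrt(C1 + x^2)
 f(x) = sqrt(C1 + x^2)


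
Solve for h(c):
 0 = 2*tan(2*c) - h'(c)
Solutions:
 h(c) = C1 - log(cos(2*c))


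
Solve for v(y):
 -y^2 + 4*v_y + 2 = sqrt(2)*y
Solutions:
 v(y) = C1 + y^3/12 + sqrt(2)*y^2/8 - y/2
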